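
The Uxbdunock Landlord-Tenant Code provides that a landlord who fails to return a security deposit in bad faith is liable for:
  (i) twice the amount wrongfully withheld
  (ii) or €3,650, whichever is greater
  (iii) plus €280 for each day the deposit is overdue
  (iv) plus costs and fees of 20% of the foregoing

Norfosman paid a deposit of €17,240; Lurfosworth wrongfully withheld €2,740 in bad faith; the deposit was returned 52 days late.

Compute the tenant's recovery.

€24,048

Doubled: 2 × €2,740 = €5,480
Minimum €3,650: €5,480 meets the minimum, no increase.
Late-return penalty: 52 × €280 = €14,560
Damages plus late penalty: €5,480 + €14,560 = €20,040
Costs and fees: 20% of €20,040 = €4,008
Total recovery: €20,040 + €4,008 = €24,048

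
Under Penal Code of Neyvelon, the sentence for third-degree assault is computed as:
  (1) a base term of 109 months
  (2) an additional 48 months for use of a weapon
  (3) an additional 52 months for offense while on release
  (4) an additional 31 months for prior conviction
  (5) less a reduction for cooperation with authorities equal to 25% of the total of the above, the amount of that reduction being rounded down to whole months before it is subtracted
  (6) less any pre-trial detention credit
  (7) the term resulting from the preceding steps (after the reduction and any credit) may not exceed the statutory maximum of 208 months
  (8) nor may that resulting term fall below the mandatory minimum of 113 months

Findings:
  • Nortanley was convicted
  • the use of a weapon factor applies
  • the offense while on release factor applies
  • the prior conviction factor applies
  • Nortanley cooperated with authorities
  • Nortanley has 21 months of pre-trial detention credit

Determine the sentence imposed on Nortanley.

Use of a weapon enhancement: +48 months
Offense while on release enhancement: +52 months
Prior conviction enhancement: +31 months
Adjusted term: 109 months + 48 months + 52 months + 31 months = 240 months
Cooperation with authorities reduction: 25% of 240 months = 60 months (rounded down)
After reduction: 240 − 60 = 180 months
Less pre-trial detention credit: 180 months − 21 months = 159 months
Cap at 208 months: 159 months is within the cap, no reduction.
Minimum 113 months: 159 months meets the minimum, no increase.

159 months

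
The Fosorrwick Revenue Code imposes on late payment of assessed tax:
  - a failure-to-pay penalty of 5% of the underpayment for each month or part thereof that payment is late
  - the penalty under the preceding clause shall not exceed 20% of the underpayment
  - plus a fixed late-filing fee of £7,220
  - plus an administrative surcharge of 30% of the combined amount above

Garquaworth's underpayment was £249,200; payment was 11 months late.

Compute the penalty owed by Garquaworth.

£74,178

Accrued rate: 5% × 11 = 55%, capped at 20% → 20%
Failure-to-pay penalty: 20% of £249,200 = £49,840
Penalty before surcharge: £49,840 + £7,220 = £57,060
Administrative surcharge: 30% of £57,060 = £17,118
Total penalty: £57,060 + £17,118 = £74,178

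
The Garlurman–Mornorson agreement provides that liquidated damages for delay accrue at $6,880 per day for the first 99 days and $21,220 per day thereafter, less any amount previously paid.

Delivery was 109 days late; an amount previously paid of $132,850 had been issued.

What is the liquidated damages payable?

First 99 days: 99 × $6,880 = $681,120
Remaining days: (109 − 99) × $21,220 = $212,200
Accrued per-day damages: $681,120 + $212,200 = $893,320
Less amount previously paid: $893,320 − $132,850 = $760,470

$760,470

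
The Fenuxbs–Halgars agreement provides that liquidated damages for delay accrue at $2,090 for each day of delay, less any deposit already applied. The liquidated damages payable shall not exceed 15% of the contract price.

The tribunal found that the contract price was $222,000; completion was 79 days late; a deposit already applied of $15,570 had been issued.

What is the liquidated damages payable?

Per-day damages: 79 × $2,090 = $165,110
Less deposit already applied: $165,110 − $15,570 = $149,540
Cap: 15% of $222,000 = $33,300
Cap at $33,300: $149,540 exceeds the cap → $33,300

$33,300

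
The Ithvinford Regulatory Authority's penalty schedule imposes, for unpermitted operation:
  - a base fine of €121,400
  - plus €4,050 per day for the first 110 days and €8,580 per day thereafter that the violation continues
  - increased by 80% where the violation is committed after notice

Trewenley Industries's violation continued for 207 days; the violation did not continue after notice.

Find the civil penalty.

First 110 days: 110 × €4,050 = €445,500
Remaining days: (207 − 110) × €8,580 = €832,260
Per-day component: €445,500 + €832,260 = €1,277,760
Base plus per-day: €121,400 + €1,277,760 = €1,399,160
The violation did not continue after notice: no 80% increase.

€1,399,160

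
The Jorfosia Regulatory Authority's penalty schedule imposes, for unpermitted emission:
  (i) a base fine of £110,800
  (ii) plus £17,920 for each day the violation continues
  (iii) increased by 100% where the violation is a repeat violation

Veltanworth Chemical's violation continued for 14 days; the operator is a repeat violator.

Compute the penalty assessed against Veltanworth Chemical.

Per-day component: 14 × £17,920 = £250,880
Base plus per-day: £110,800 + £250,880 = £361,680
Enhancement: 100% of £361,680 = £361,680
Enhanced fine: £361,680 + £361,680 = £723,360

£723,360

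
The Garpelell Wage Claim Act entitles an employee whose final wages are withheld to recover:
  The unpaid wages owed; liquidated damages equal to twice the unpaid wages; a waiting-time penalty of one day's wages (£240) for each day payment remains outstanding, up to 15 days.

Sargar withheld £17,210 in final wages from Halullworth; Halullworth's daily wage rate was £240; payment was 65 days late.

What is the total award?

£55,230

Doubled: 2 × £17,210 = £34,420
Penalty days: min(65, 15) = 15
Waiting-time penalty: 15 × £240 = £3,600
Total award: £17,210 + £34,420 + £3,600 = £55,230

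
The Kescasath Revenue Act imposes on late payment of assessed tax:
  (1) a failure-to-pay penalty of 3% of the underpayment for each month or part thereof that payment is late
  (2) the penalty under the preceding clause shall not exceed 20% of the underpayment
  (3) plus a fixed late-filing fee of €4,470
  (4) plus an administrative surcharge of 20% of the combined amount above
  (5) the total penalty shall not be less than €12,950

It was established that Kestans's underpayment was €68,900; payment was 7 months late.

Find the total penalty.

€21,900

Accrued rate: 3% × 7 = 21%, capped at 20% → 20%
Failure-to-pay penalty: 20% of €68,900 = €13,780
Penalty before surcharge: €13,780 + €4,470 = €18,250
Administrative surcharge: 20% of €18,250 = €3,650
Total penalty: €18,250 + €3,650 = €21,900
Minimum €12,950: €21,900 meets the minimum, no increase.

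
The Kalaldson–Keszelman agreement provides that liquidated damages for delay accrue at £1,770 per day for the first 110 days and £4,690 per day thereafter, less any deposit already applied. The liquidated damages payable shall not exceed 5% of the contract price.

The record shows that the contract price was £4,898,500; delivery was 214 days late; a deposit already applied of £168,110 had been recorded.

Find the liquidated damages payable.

£244,925

First 110 days: 110 × £1,770 = £194,700
Remaining days: (214 − 110) × £4,690 = £487,760
Accrued per-day damages: £194,700 + £487,760 = £682,460
Less deposit already applied: £682,460 − £168,110 = £514,350
Cap: 5% of £4,898,500 = £244,925
Cap at £244,925: £514,350 exceeds the cap → £244,925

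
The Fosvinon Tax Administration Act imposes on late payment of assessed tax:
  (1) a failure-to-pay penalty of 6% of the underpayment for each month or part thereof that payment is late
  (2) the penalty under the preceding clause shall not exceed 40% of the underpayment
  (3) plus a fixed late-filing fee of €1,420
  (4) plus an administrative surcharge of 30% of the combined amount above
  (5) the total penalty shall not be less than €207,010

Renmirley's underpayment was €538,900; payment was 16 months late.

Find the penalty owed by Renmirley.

Accrued rate: 6% × 16 = 96%, capped at 40% → 40%
Failure-to-pay penalty: 40% of €538,900 = €215,560
Penalty before surcharge: €215,560 + €1,420 = €216,980
Administrative surcharge: 30% of €216,980 = €65,094
Total penalty: €216,980 + €65,094 = €282,074
Minimum €207,010: €282,074 meets the minimum, no increase.

€282,074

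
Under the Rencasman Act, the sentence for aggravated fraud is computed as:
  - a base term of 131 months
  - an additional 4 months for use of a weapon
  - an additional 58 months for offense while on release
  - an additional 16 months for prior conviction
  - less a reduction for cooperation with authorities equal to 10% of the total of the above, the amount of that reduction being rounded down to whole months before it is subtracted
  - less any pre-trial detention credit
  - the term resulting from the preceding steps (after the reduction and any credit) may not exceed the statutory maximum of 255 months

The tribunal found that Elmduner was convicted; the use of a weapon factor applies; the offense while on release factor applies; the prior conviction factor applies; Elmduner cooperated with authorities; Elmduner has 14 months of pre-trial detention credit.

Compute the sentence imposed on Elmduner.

Use of a weapon enhancement: +4 months
Offense while on release enhancement: +58 months
Prior conviction enhancement: +16 months
Adjusted term: 131 months + 4 months + 58 months + 16 months = 209 months
Cooperation with authorities reduction: 10% of 209 months = 20 months (rounded down)
After reduction: 209 − 20 = 189 months
Less pre-trial detention credit: 189 months − 14 months = 175 months
Cap at 255 months: 175 months is within the cap, no reduction.

175 months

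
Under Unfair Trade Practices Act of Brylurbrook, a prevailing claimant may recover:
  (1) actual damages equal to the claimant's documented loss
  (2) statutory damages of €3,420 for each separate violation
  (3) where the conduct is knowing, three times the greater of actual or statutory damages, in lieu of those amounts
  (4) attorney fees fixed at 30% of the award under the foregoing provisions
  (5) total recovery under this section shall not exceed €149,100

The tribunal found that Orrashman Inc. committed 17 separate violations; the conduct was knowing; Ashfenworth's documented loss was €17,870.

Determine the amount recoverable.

€149,100

Statutory damages: 17 × €3,420 = €58,140
Greater of actual damages (€17,870) or statutory damages (€58,140): €58,140
Trebled: 3 × €58,140 = €174,420
Attorney fees: 30% of €174,420 = €52,326
Total before cap: €174,420 + €52,326 = €226,746
Cap at €149,100: €226,746 exceeds the cap → €149,100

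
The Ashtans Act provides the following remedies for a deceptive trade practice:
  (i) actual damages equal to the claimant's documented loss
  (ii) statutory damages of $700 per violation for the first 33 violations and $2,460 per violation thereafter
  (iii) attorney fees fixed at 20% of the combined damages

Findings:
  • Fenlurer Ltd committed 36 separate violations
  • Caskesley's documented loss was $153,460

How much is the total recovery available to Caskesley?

First 33 violations: 33 × $700 = $23,100
Remaining violations: (36 − 33) × $2,460 = $7,380
Statutory damages: $23,100 + $7,380 = $30,480
Combined damages: $153,460 + $30,480 = $183,940
Attorney fees: 20% of $183,940 = $36,788
Total recovery: $183,940 + $36,788 = $220,728

$220,728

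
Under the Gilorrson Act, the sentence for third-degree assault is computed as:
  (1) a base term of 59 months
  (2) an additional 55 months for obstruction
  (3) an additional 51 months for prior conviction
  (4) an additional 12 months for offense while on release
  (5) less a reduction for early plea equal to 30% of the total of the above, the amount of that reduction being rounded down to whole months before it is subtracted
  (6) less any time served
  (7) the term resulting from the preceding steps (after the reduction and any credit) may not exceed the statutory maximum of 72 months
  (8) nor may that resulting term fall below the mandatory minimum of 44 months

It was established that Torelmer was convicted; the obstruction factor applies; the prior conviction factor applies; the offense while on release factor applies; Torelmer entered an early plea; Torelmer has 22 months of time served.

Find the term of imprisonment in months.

72 months

Obstruction enhancement: +55 months
Prior conviction enhancement: +51 months
Offense while on release enhancement: +12 months
Adjusted term: 59 months + 55 months + 51 months + 12 months = 177 months
Early plea reduction: 30% of 177 months = 53 months (rounded down)
After reduction: 177 − 53 = 124 months
Less time served: 124 months − 22 months = 102 months
Cap at 72 months: 102 months exceeds the cap → 72 months
Minimum 44 months: 72 months meets the minimum, no increase.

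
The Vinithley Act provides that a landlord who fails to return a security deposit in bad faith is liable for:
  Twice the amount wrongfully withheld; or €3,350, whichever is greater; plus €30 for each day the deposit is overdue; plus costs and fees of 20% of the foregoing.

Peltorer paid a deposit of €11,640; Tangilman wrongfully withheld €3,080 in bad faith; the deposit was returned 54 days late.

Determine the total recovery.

€9,336

Doubled: 2 × €3,080 = €6,160
Minimum €3,350: €6,160 meets the minimum, no increase.
Late-return penalty: 54 × €30 = €1,620
Damages plus late penalty: €6,160 + €1,620 = €7,780
Costs and fees: 20% of €7,780 = €1,556
Total recovery: €7,780 + €1,556 = €9,336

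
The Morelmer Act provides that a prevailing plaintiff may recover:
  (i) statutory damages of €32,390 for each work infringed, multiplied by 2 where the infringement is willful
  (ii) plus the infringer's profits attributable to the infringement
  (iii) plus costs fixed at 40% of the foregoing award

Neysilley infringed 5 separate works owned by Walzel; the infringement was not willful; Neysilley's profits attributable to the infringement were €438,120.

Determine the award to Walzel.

€840,098

Statutory damages: 5 × €32,390 = €161,950
Infringement not willful: no ×2 enhancement.
Combined award: €161,950 + €438,120 = €600,070
Costs: 40% of €600,070 = €240,028
Award plus costs: €600,070 + €240,028 = €840,098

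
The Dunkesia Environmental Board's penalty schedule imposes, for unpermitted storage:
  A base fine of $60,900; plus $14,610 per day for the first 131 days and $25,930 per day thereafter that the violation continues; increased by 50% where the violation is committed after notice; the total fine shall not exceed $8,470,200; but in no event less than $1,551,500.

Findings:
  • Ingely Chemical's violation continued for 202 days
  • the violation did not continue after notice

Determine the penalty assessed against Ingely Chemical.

First 131 days: 131 × $14,610 = $1,913,910
Remaining days: (202 − 131) × $25,930 = $1,841,030
Per-day component: $1,913,910 + $1,841,030 = $3,754,940
Base plus per-day: $60,900 + $3,754,940 = $3,815,840
The violation did not continue after notice: no 50% increase.
Cap at $8,470,200: $3,815,840 is within the cap, no reduction.
Minimum $1,551,500: $3,815,840 meets the minimum, no increase.

$3,815,840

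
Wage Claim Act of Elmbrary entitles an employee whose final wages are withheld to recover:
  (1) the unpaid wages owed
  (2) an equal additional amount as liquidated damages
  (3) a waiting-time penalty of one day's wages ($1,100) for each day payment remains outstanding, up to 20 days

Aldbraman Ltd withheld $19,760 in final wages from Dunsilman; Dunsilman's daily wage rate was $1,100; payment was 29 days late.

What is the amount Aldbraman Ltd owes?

Liquidated damages (equal amount): $19,760
Penalty days: min(29, 20) = 20
Waiting-time penalty: 20 × $1,100 = $22,000
Total award: $19,760 + $19,760 + $22,000 = $61,520

$61,520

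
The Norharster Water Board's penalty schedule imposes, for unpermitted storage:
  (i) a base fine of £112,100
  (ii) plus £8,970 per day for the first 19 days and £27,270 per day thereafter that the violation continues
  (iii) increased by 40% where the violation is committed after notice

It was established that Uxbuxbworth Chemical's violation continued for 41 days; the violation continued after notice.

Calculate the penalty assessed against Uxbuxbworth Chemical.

£1,235,458

First 19 days: 19 × £8,970 = £170,430
Remaining days: (41 − 19) × £27,270 = £599,940
Per-day component: £170,430 + £599,940 = £770,370
Base plus per-day: £112,100 + £770,370 = £882,470
Enhancement: 40% of £882,470 = £352,988
Enhanced fine: £882,470 + £352,988 = £1,235,458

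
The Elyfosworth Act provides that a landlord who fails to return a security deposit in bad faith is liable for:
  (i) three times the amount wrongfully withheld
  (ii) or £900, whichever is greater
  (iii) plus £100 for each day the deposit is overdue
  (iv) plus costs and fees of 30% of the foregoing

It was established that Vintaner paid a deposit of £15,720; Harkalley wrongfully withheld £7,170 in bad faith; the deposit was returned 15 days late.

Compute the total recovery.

£29,913

Trebled: 3 × £7,170 = £21,510
Minimum £900: £21,510 meets the minimum, no increase.
Late-return penalty: 15 × £100 = £1,500
Damages plus late penalty: £21,510 + £1,500 = £23,010
Costs and fees: 30% of £23,010 = £6,903
Total recovery: £23,010 + £6,903 = £29,913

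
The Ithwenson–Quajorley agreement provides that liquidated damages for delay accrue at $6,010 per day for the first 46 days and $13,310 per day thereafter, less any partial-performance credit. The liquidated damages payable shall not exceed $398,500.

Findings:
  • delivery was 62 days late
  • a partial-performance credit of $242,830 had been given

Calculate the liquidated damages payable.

Liquidated damages: $246,590

First 46 days: 46 × $6,010 = $276,460
Remaining days: (62 − 46) × $13,310 = $212,960
Accrued per-day damages: $276,460 + $212,960 = $489,420
Less partial-performance credit: $489,420 − $242,830 = $246,590
Cap at $398,500: $246,590 is within the cap, no reduction.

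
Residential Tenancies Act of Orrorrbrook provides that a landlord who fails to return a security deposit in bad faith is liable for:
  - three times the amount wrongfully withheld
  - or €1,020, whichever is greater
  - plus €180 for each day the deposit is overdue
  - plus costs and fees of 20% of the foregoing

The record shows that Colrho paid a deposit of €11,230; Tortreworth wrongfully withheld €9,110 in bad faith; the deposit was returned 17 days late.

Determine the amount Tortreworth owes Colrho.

Trebled: 3 × €9,110 = €27,330
Minimum €1,020: €27,330 meets the minimum, no increase.
Late-return penalty: 17 × €180 = €3,060
Damages plus late penalty: €27,330 + €3,060 = €30,390
Costs and fees: 20% of €30,390 = €6,078
Total recovery: €30,390 + €6,078 = €36,468

Recovery: €36,468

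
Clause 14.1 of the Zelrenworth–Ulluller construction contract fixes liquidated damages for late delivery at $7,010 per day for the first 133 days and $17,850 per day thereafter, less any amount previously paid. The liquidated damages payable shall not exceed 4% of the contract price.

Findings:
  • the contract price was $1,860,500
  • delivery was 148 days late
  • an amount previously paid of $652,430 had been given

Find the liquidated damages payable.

$74,420

First 133 days: 133 × $7,010 = $932,330
Remaining days: (148 − 133) × $17,850 = $267,750
Accrued per-day damages: $932,330 + $267,750 = $1,200,080
Less amount previously paid: $1,200,080 − $652,430 = $547,650
Cap: 4% of $1,860,500 = $74,420
Cap at $74,420: $547,650 exceeds the cap → $74,420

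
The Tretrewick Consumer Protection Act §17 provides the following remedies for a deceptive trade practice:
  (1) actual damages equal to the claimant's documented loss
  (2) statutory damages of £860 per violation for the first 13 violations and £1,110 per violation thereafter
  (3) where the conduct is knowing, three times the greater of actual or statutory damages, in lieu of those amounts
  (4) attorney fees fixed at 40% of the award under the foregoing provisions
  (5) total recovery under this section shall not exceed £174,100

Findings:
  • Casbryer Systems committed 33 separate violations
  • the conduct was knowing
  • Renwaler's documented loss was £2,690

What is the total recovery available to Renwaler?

First 13 violations: 13 × £860 = £11,180
Remaining violations: (33 − 13) × £1,110 = £22,200
Statutory damages: £11,180 + £22,200 = £33,380
Greater of actual damages (£2,690) or statutory damages (£33,380): £33,380
Trebled: 3 × £33,380 = £100,140
Attorney fees: 40% of £100,140 = £40,056
Total before cap: £100,140 + £40,056 = £140,196
Cap at £174,100: £140,196 is within the cap, no reduction.

£140,196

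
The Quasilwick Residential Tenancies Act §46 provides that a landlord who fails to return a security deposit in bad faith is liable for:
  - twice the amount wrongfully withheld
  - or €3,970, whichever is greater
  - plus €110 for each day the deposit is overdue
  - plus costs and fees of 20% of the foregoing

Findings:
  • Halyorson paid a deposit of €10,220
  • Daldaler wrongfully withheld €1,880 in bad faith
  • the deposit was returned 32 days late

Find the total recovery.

Doubled: 2 × €1,880 = €3,760
Minimum €3,970: €3,760 is below the minimum → €3,970
Late-return penalty: 32 × €110 = €3,520
Damages plus late penalty: €3,970 + €3,520 = €7,490
Costs and fees: 20% of €7,490 = €1,498
Total recovery: €7,490 + €1,498 = €8,988

Recovery: €8,988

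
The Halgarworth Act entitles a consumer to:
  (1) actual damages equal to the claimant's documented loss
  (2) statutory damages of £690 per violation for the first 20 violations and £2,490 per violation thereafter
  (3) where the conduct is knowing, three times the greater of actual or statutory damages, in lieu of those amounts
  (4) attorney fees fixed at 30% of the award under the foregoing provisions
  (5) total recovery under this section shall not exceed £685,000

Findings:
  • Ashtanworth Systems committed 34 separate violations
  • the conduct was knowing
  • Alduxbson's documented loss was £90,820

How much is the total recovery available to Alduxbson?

First 20 violations: 20 × £690 = £13,800
Remaining violations: (34 − 20) × £2,490 = £34,860
Statutory damages: £13,800 + £34,860 = £48,660
Greater of actual damages (£90,820) or statutory damages (£48,660): £90,820
Trebled: 3 × £90,820 = £272,460
Attorney fees: 30% of £272,460 = £81,738
Total before cap: £272,460 + £81,738 = £354,198
Cap at £685,000: £354,198 is within the cap, no reduction.

£354,198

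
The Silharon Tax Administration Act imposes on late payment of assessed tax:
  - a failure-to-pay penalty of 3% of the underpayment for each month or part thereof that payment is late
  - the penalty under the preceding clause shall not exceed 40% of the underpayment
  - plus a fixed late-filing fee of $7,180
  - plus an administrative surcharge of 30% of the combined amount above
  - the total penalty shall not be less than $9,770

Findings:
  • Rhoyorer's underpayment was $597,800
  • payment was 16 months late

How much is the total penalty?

Accrued rate: 3% × 16 = 48%, capped at 40% → 40%
Failure-to-pay penalty: 40% of $597,800 = $239,120
Penalty before surcharge: $239,120 + $7,180 = $246,300
Administrative surcharge: 30% of $246,300 = $73,890
Total penalty: $246,300 + $73,890 = $320,190
Minimum $9,770: $320,190 meets the minimum, no increase.

$320,190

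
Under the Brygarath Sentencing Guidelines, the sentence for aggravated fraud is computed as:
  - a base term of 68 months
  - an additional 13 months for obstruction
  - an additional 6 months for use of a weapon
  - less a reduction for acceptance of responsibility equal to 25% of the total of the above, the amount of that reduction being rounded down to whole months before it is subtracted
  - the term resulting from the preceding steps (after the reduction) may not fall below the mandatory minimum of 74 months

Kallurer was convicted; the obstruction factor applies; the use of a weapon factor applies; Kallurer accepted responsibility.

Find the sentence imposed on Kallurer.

Obstruction enhancement: +13 months
Use of a weapon enhancement: +6 months
Adjusted term: 68 months + 13 months + 6 months = 87 months
Acceptance of responsibility reduction: 25% of 87 months = 21 months (rounded down)
After reduction: 87 − 21 = 66 months
Minimum 74 months: 66 months is below the minimum → 74 months

74 months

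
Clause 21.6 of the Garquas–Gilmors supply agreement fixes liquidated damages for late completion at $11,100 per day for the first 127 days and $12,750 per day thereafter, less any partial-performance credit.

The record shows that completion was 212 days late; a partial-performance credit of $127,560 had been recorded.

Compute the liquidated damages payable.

Liquidated damages: $2,365,890

First 127 days: 127 × $11,100 = $1,409,700
Remaining days: (212 − 127) × $12,750 = $1,083,750
Accrued per-day damages: $1,409,700 + $1,083,750 = $2,493,450
Less partial-performance credit: $2,493,450 − $127,560 = $2,365,890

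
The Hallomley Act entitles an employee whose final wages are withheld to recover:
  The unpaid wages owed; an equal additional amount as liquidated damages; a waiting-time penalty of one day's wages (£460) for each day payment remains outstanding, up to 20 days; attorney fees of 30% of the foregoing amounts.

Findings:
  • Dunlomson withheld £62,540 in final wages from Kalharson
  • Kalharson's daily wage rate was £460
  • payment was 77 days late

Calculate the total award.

Total award: £174,564

Liquidated damages (equal amount): £62,540
Penalty days: min(77, 20) = 20
Waiting-time penalty: 20 × £460 = £9,200
Subtotal: £62,540 + £62,540 + £9,200 = £134,280
Attorney fees: 30% of £134,280 = £40,284
Total award: £134,280 + £40,284 = £174,564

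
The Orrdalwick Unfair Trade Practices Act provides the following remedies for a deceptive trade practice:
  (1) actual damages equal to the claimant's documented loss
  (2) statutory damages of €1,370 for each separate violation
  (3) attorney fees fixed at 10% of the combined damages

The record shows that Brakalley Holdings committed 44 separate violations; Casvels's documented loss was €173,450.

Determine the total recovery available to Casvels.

Statutory damages: 44 × €1,370 = €60,280
Combined damages: €173,450 + €60,280 = €233,730
Attorney fees: 10% of €233,730 = €23,373
Total recovery: €233,730 + €23,373 = €257,103

€257,103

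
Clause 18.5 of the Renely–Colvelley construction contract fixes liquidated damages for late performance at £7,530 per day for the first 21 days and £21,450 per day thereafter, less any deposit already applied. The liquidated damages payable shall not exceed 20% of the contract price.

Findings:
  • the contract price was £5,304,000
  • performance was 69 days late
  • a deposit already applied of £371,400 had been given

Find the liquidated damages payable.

First 21 days: 21 × £7,530 = £158,130
Remaining days: (69 − 21) × £21,450 = £1,029,600
Accrued per-day damages: £158,130 + £1,029,600 = £1,187,730
Less deposit already applied: £1,187,730 − £371,400 = £816,330
Cap: 20% of £5,304,000 = £1,060,800
Cap at £1,060,800: £816,330 is within the cap, no reduction.

£816,330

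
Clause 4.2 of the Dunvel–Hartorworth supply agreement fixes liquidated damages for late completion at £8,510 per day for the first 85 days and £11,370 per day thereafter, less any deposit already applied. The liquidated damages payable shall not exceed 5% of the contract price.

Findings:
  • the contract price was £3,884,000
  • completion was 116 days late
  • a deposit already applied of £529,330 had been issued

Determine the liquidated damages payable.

£194,200

First 85 days: 85 × £8,510 = £723,350
Remaining days: (116 − 85) × £11,370 = £352,470
Accrued per-day damages: £723,350 + £352,470 = £1,075,820
Less deposit already applied: £1,075,820 − £529,330 = £546,490
Cap: 5% of £3,884,000 = £194,200
Cap at £194,200: £546,490 exceeds the cap → £194,200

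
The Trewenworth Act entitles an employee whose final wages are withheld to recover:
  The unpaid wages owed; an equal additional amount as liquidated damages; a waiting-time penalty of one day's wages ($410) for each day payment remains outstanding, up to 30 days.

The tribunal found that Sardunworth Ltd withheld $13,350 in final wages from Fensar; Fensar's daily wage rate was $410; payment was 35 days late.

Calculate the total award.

Liquidated damages (equal amount): $13,350
Penalty days: min(35, 30) = 30
Waiting-time penalty: 30 × $410 = $12,300
Total award: $13,350 + $13,350 + $12,300 = $39,000

$39,000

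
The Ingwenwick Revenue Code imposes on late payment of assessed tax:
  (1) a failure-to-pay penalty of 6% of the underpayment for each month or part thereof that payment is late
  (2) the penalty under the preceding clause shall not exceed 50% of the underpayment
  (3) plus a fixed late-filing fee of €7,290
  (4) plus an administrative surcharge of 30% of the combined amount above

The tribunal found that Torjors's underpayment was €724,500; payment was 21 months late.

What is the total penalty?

€480,402

Accrued rate: 6% × 21 = 126%, capped at 50% → 50%
Failure-to-pay penalty: 50% of €724,500 = €362,250
Penalty before surcharge: €362,250 + €7,290 = €369,540
Administrative surcharge: 30% of €369,540 = €110,862
Total penalty: €369,540 + €110,862 = €480,402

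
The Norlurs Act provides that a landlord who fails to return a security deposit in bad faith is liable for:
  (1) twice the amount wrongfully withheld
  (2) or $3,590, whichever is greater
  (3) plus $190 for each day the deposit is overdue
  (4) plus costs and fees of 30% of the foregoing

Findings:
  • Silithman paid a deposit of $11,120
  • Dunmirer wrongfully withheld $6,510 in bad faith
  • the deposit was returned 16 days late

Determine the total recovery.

Doubled: 2 × $6,510 = $13,020
Minimum $3,590: $13,020 meets the minimum, no increase.
Late-return penalty: 16 × $190 = $3,040
Damages plus late penalty: $13,020 + $3,040 = $16,060
Costs and fees: 30% of $16,060 = $4,818
Total recovery: $16,060 + $4,818 = $20,878

Recovery: $20,878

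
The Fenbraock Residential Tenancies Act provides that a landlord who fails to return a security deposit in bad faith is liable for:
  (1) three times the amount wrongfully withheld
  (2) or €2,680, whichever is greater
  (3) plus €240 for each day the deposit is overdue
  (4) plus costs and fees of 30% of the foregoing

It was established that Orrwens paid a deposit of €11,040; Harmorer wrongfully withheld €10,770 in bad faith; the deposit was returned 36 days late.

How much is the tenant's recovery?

€53,235

Trebled: 3 × €10,770 = €32,310
Minimum €2,680: €32,310 meets the minimum, no increase.
Late-return penalty: 36 × €240 = €8,640
Damages plus late penalty: €32,310 + €8,640 = €40,950
Costs and fees: 30% of €40,950 = €12,285
Total recovery: €40,950 + €12,285 = €53,235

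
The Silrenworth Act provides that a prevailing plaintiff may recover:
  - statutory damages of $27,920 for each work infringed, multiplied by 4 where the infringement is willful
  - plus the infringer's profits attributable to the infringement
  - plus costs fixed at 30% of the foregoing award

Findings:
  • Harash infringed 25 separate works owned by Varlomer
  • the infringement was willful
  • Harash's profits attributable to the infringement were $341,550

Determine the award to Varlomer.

Statutory damages: 25 × $27,920 = $698,000
Multiplied by 4: 4 × $698,000 = $2,792,000
Combined award: $2,792,000 + $341,550 = $3,133,550
Costs: 30% of $3,133,550 = $940,065
Award plus costs: $3,133,550 + $940,065 = $4,073,615

$4,073,615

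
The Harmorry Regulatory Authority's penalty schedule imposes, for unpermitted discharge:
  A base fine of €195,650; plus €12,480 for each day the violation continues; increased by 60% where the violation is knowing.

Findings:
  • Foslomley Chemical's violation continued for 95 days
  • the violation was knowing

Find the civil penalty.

Per-day component: 95 × €12,480 = €1,185,600
Base plus per-day: €195,650 + €1,185,600 = €1,381,250
Enhancement: 60% of €1,381,250 = €828,750
Enhanced fine: €1,381,250 + €828,750 = €2,210,000

€2,210,000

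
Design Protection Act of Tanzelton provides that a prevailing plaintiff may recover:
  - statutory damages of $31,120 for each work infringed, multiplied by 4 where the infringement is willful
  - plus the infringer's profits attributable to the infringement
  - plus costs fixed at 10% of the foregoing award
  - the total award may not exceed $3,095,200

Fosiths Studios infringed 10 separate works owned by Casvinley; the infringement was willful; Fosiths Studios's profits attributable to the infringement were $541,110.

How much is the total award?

Statutory damages: 10 × $31,120 = $311,200
Multiplied by 4: 4 × $311,200 = $1,244,800
Combined award: $1,244,800 + $541,110 = $1,785,910
Costs: 10% of $1,785,910 = $178,591
Award plus costs: $1,785,910 + $178,591 = $1,964,501
Cap at $3,095,200: $1,964,501 is within the cap, no reduction.

Award: $1,964,501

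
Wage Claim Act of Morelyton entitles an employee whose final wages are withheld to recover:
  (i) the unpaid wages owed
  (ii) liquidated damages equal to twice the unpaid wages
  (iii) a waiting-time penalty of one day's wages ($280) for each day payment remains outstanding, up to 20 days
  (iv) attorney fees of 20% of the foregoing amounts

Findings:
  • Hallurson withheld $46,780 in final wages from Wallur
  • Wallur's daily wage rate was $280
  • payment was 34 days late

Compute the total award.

Doubled: 2 × $46,780 = $93,560
Penalty days: min(34, 20) = 20
Waiting-time penalty: 20 × $280 = $5,600
Subtotal: $46,780 + $93,560 + $5,600 = $145,940
Attorney fees: 20% of $145,940 = $29,188
Total award: $145,940 + $29,188 = $175,128

$175,128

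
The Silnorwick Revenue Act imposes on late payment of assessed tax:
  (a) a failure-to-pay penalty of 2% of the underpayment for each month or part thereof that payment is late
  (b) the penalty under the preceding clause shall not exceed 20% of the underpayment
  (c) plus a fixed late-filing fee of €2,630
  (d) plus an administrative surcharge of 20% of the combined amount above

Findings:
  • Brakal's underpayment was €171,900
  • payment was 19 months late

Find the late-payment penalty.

€44,412

Accrued rate: 2% × 19 = 38%, capped at 20% → 20%
Failure-to-pay penalty: 20% of €171,900 = €34,380
Penalty before surcharge: €34,380 + €2,630 = €37,010
Administrative surcharge: 20% of €37,010 = €7,402
Total penalty: €37,010 + €7,402 = €44,412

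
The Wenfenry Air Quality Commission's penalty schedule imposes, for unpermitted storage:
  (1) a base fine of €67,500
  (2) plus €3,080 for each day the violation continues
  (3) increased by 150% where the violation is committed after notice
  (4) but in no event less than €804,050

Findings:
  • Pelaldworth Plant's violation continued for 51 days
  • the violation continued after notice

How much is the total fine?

€804,050

Per-day component: 51 × €3,080 = €157,080
Base plus per-day: €67,500 + €157,080 = €224,580
Enhancement: 150% of €224,580 = €336,870
Enhanced fine: €224,580 + €336,870 = €561,450
Minimum €804,050: €561,450 is below the minimum → €804,050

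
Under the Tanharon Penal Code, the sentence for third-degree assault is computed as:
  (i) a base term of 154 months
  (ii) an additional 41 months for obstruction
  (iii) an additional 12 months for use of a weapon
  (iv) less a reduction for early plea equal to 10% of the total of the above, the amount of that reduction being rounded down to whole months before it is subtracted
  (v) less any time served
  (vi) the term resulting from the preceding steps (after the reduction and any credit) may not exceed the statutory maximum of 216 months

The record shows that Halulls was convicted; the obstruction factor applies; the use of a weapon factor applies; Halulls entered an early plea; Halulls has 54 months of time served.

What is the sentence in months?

Sentence: 133 months

Obstruction enhancement: +41 months
Use of a weapon enhancement: +12 months
Adjusted term: 154 months + 41 months + 12 months = 207 months
Early plea reduction: 10% of 207 months = 20 months (rounded down)
After reduction: 207 − 20 = 187 months
Less time served: 187 months − 54 months = 133 months
Cap at 216 months: 133 months is within the cap, no reduction.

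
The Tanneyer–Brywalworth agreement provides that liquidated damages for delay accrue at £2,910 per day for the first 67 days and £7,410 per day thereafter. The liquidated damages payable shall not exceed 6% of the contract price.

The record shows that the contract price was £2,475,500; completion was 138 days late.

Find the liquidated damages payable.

Liquidated damages: £148,530

First 67 days: 67 × £2,910 = £194,970
Remaining days: (138 − 67) × £7,410 = £526,110
Accrued per-day damages: £194,970 + £526,110 = £721,080
Cap: 6% of £2,475,500 = £148,530
Cap at £148,530: £721,080 exceeds the cap → £148,530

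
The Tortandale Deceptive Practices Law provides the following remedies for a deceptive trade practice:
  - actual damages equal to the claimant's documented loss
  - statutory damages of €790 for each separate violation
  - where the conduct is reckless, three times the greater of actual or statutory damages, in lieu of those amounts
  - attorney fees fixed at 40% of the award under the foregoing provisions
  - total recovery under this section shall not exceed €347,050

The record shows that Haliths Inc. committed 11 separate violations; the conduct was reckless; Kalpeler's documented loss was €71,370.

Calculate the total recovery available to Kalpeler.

Statutory damages: 11 × €790 = €8,690
Greater of actual damages (€71,370) or statutory damages (€8,690): €71,370
Trebled: 3 × €71,370 = €214,110
Attorney fees: 40% of €214,110 = €85,644
Total before cap: €214,110 + €85,644 = €299,754
Cap at €347,050: €299,754 is within the cap, no reduction.

€299,754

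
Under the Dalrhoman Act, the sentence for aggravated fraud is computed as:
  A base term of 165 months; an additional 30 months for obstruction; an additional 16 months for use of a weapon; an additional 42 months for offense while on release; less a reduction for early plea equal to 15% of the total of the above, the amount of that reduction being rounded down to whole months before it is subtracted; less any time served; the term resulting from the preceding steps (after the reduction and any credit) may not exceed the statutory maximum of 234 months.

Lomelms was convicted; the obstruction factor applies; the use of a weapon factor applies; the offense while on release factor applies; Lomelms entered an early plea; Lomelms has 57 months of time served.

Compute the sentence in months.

Obstruction enhancement: +30 months
Use of a weapon enhancement: +16 months
Offense while on release enhancement: +42 months
Adjusted term: 165 months + 30 months + 16 months + 42 months = 253 months
Early plea reduction: 15% of 253 months = 37 months (rounded down)
After reduction: 253 − 37 = 216 months
Less time served: 216 months − 57 months = 159 months
Cap at 234 months: 159 months is within the cap, no reduction.

159 months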